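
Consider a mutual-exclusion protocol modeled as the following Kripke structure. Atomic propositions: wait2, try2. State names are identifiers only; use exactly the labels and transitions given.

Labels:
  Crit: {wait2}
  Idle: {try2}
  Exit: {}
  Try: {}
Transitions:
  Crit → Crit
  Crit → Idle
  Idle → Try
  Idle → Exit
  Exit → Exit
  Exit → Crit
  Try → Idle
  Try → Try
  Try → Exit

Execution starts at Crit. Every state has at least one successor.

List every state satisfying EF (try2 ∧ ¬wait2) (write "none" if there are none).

{Crit, Idle, Exit, Try}

States satisfying try2 ∧ ¬wait2: {Idle}.
States satisfying EF (try2 ∧ ¬wait2): {Crit, Idle, Exit, Try}.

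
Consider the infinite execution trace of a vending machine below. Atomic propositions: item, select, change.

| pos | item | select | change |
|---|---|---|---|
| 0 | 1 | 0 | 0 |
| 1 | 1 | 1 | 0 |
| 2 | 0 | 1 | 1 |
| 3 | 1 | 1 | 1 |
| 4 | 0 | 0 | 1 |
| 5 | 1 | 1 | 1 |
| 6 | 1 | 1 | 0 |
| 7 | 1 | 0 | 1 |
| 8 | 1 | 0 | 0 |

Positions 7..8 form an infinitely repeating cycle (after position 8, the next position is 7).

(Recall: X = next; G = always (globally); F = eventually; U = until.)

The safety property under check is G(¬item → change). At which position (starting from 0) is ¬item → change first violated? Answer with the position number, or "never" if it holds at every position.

¬item → change holds at every position 0..8, and those are all the positions the trace ever visits, so the invariant G(¬item → change) is never violated.

never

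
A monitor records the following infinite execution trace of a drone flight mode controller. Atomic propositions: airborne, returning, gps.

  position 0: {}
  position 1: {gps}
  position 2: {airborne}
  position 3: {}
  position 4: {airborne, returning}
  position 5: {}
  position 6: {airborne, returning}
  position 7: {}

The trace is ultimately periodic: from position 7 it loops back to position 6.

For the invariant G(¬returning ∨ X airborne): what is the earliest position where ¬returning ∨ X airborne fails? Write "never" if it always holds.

4

Check ¬returning ∨ X airborne at each position in order: 0 ✓, 1 ✓, 2 ✓, 3 ✓.
At position 4 the labels are {airborne, returning} and the next position 5 has {}, so ¬returning ∨ X airborne is false there. This is the first violation.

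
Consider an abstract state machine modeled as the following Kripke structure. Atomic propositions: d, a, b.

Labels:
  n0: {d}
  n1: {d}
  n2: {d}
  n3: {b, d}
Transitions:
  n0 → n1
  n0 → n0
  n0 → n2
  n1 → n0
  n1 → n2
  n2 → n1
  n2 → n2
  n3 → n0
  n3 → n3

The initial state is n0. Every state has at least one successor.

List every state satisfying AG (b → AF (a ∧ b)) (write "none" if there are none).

{n0, n1, n2}

States satisfying b → AF (a ∧ b): {n0, n1, n2}.
States satisfying AG (b → AF (a ∧ b)): {n0, n1, n2}.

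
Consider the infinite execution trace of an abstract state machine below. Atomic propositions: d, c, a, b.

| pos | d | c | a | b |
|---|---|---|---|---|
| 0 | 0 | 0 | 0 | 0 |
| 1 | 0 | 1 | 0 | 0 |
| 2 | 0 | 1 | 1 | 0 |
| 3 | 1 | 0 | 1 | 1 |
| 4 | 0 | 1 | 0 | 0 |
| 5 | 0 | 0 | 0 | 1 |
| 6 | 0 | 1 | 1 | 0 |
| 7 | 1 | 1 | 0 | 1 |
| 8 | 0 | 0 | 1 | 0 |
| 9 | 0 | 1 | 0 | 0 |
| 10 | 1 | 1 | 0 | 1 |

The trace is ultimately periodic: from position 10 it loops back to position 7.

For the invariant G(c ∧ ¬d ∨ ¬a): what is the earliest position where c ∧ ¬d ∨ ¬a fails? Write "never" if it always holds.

Check c ∧ ¬d ∨ ¬a at each position in order: 0 ✓, 1 ✓, 2 ✓.
At position 3 the labels are {a, b, d}, so c ∧ ¬d ∨ ¬a is false there. This is the first violation.

3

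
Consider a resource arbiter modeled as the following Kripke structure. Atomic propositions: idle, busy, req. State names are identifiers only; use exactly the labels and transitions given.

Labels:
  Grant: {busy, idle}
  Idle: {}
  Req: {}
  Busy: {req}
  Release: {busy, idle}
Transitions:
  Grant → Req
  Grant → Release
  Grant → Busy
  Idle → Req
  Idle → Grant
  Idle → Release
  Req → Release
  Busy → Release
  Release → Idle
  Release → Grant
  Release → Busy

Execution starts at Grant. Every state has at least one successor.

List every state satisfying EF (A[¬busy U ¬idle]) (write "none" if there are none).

States satisfying A[¬busy U ¬idle]: {Idle, Req, Busy}.
States satisfying EF (A[¬busy U ¬idle]): {Grant, Idle, Req, Busy, Release}.

{Grant, Idle, Req, Busy, Release}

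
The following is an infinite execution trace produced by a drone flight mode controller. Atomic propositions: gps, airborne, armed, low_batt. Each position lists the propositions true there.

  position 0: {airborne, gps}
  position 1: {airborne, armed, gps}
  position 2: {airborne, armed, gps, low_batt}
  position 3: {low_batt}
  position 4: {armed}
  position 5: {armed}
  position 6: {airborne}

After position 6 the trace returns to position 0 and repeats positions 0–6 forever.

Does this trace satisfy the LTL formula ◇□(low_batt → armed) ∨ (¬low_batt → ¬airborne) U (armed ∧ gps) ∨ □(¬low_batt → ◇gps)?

¬low_batt → ◇gps holds at every position 0..6, and those are all positions ever visited, so □(¬low_batt → ◇gps) holds.
Positions where ¬low_batt holds: 0, 1, 4, 5, 6.
Check ◇gps at each: 0→ok, 1→ok, 4→ok, 5→ok, 6→ok.
At position 0: ◇□(low_batt → armed) ∨ (¬low_batt → ¬airborne) U (armed ∧ gps) is false; □(¬low_batt → ◇gps) is true; so ◇□(low_batt → armed) ∨ (¬low_batt → ¬airborne) U (armed ∧ gps) ∨ □(¬low_batt → ◇gps) is true.

Yes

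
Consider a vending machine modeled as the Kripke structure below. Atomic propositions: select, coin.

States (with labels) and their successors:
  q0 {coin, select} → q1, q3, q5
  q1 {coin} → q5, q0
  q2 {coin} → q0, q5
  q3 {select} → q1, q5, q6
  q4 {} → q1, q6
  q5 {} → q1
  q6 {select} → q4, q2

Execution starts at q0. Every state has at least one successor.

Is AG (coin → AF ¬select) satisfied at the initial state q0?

Yes

States satisfying coin → AF ¬select: {q0, q1, q2, q3, q4, q5, q6}.
States satisfying AG (coin → AF ¬select): {q0, q1, q2, q3, q4, q5, q6}.
Every state reachable from q0 satisfies coin → AF ¬select.
q0 ∈ Sat(AG (coin → AF ¬select)).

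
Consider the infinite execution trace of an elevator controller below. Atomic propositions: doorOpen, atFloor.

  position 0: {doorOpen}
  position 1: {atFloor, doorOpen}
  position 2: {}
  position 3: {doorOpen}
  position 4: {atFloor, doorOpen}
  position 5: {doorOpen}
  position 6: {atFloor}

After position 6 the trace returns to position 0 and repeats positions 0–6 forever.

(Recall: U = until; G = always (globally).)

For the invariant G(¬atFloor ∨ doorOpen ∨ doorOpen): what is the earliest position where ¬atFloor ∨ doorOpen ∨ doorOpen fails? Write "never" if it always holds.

6

Check ¬atFloor ∨ doorOpen ∨ doorOpen at each position in order: 0 ✓, 1 ✓, 2 ✓, 3 ✓, 4 ✓, 5 ✓.
At position 6 the labels are {atFloor}, so ¬atFloor ∨ doorOpen ∨ doorOpen is false there. This is the first violation.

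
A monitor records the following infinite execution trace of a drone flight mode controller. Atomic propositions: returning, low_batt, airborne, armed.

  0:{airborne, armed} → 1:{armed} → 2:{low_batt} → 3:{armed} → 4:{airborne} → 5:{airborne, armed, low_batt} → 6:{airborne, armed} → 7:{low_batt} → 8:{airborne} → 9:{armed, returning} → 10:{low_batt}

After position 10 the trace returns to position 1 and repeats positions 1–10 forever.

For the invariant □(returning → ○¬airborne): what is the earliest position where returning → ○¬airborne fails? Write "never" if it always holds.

returning → ○¬airborne holds at every position 0..10, and those are all the positions the trace ever visits, so the invariant □(returning → ○¬airborne) is never violated.

never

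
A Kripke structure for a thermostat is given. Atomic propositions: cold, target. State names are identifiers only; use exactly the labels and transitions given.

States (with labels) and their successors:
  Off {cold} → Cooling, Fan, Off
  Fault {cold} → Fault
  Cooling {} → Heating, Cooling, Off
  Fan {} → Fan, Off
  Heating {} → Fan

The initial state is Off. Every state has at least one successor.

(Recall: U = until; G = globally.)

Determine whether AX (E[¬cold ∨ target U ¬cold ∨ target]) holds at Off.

States satisfying E[¬cold ∨ target U ¬cold ∨ target]: {Cooling, Fan, Heating}.
States satisfying AX (E[¬cold ∨ target U ¬cold ∨ target]): {Heating}.
Off ∉ Sat(AX (E[¬cold ∨ target U ¬cold ∨ target])).

Violated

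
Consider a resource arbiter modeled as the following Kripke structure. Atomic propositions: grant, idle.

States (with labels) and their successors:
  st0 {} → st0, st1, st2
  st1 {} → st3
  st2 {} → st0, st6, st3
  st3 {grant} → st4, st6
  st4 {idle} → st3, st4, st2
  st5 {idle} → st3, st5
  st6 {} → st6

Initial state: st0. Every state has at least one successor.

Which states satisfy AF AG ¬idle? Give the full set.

States satisfying AG ¬idle: {st6}.
States satisfying AF AG ¬idle: {st6}.

{st6}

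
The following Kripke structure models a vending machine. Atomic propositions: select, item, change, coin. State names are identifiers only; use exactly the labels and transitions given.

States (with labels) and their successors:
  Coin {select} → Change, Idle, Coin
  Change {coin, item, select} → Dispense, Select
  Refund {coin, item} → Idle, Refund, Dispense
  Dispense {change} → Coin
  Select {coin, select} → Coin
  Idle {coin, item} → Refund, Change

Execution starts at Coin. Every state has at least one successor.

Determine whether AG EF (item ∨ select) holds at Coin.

Satisfied

States satisfying EF (item ∨ select): {Coin, Change, Refund, Dispense, Select, Idle}.
States satisfying AG EF (item ∨ select): {Coin, Change, Refund, Dispense, Select, Idle}.
Every state reachable from Coin satisfies EF (item ∨ select).
Coin ∈ Sat(AG EF (item ∨ select)).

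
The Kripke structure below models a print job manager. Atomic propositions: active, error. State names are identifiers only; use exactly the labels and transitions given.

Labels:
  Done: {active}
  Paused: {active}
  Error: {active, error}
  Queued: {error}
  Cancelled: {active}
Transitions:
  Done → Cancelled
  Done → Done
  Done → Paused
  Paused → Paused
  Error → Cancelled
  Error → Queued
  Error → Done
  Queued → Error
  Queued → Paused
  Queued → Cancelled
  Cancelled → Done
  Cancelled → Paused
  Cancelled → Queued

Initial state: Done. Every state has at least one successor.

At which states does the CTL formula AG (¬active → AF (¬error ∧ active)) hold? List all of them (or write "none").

States satisfying ¬active → AF (¬error ∧ active): {Done, Paused, Error, Cancelled}.
States satisfying AG (¬active → AF (¬error ∧ active)): {Paused}.

{Paused}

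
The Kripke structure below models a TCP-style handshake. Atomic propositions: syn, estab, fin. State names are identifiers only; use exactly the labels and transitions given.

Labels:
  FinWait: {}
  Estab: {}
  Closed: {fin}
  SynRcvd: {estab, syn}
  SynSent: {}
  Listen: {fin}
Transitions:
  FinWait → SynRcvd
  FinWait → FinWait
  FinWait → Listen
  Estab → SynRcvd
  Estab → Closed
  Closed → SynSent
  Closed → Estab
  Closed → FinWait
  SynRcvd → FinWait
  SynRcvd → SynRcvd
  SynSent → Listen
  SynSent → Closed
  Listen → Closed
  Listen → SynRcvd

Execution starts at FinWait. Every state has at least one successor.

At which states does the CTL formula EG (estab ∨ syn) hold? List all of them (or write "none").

States satisfying estab ∨ syn: {SynRcvd}.
States satisfying EG (estab ∨ syn): {SynRcvd}.

{SynRcvd}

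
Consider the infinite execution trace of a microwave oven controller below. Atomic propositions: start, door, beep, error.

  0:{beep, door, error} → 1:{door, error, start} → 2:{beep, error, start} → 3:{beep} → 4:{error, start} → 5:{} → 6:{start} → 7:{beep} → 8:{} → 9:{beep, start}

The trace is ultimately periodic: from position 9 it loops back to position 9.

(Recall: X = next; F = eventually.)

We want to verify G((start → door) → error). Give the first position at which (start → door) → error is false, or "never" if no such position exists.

3

Check (start → door) → error at each position in order: 0 ✓, 1 ✓, 2 ✓.
At position 3 the labels are {beep}, so (start → door) → error is false there. This is the first violation.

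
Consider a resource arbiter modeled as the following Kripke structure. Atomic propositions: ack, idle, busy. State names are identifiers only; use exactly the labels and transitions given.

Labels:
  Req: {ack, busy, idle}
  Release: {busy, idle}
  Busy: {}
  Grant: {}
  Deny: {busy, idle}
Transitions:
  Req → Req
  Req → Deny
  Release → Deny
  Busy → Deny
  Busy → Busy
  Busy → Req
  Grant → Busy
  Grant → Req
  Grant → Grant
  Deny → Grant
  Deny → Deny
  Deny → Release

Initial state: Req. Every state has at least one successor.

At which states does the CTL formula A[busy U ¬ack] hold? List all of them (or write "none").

States satisfying busy: {Req, Release, Deny}.
States satisfying ¬ack: {Release, Busy, Grant, Deny}.
States satisfying A[busy U ¬ack]: {Release, Busy, Grant, Deny}.

{Release, Busy, Grant, Deny}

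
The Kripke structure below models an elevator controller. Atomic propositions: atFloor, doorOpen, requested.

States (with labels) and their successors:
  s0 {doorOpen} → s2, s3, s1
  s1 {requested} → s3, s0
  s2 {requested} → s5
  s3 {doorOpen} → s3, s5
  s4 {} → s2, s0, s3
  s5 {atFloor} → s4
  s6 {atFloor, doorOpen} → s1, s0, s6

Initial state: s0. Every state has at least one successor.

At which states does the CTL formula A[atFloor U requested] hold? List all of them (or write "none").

States satisfying atFloor: {s5, s6}.
States satisfying requested: {s1, s2}.
States satisfying A[atFloor U requested]: {s1, s2}.

{s1, s2}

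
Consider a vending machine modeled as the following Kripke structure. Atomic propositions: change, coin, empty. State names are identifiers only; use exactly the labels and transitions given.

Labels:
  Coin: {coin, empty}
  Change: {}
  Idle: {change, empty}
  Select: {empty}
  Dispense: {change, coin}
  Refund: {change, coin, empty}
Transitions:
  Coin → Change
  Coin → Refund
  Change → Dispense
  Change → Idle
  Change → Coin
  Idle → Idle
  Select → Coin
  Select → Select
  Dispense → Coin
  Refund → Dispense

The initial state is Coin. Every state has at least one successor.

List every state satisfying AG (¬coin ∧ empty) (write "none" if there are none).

States satisfying ¬coin ∧ empty: {Idle, Select}.
States satisfying AG (¬coin ∧ empty): {Idle}.

{Idle}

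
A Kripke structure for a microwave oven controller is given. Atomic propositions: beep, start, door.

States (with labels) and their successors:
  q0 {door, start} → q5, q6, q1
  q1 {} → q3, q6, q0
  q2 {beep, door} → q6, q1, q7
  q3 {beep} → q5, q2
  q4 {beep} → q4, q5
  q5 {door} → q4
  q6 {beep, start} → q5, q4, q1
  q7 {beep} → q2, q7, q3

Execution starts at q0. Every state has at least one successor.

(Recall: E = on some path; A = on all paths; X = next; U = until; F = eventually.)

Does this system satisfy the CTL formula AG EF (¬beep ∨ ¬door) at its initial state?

Satisfied

States satisfying EF (¬beep ∨ ¬door): {q0, q1, q2, q3, q4, q5, q6, q7}.
States satisfying AG EF (¬beep ∨ ¬door): {q0, q1, q2, q3, q4, q5, q6, q7}.
Every state reachable from q0 satisfies EF (¬beep ∨ ¬door).
q0 ∈ Sat(AG EF (¬beep ∨ ¬door)).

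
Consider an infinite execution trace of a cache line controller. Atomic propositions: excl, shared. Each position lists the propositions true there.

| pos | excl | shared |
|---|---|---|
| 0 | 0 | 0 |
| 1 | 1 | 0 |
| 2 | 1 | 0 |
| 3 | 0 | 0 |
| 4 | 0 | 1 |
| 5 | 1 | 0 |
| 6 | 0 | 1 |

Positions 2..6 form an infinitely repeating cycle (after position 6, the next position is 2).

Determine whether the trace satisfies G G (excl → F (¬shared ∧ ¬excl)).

Yes

G (excl → F (¬shared ∧ ¬excl)) holds at every position 0..6, and those are all positions ever visited, so G G (excl → F (¬shared ∧ ¬excl)) holds.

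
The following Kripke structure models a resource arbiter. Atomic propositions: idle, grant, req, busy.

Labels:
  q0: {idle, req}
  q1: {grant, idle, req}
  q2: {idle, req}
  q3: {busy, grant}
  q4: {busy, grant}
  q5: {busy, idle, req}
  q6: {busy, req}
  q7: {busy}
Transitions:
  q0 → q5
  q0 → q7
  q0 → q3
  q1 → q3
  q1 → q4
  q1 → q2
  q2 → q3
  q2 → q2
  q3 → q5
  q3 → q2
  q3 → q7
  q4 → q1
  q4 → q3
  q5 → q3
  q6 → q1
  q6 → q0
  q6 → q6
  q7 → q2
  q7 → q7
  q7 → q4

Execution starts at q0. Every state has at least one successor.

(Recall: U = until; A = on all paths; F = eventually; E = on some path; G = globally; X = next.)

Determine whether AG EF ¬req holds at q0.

Holds

States satisfying EF ¬req: {q0, q1, q2, q3, q4, q5, q6, q7}.
States satisfying AG EF ¬req: {q0, q1, q2, q3, q4, q5, q6, q7}.
Every state reachable from q0 satisfies EF ¬req.
q0 ∈ Sat(AG EF ¬req).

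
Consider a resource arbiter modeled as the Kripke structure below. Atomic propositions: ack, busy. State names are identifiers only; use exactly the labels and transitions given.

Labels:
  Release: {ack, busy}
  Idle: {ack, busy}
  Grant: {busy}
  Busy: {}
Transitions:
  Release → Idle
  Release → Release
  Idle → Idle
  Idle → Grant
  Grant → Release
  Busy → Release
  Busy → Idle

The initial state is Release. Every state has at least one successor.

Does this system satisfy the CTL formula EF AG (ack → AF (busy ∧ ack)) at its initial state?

States satisfying AG (ack → AF (busy ∧ ack)): {Release, Idle, Grant, Busy}.
States satisfying EF AG (ack → AF (busy ∧ ack)): {Release, Idle, Grant, Busy}.
Some path from Release reaches a state where AG (ack → AF (busy ∧ ack)) holds.
Release ∈ Sat(EF AG (ack → AF (busy ∧ ack))).

Holds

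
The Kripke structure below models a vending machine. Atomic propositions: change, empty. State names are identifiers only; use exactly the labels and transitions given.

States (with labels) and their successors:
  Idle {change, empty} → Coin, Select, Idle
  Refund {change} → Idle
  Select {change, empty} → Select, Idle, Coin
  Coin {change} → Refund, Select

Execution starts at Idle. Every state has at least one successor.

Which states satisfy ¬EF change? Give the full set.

States satisfying change: {Idle, Refund, Select, Coin}.
States satisfying EF change: {Idle, Refund, Select, Coin}.
States satisfying ¬EF change: ∅.

none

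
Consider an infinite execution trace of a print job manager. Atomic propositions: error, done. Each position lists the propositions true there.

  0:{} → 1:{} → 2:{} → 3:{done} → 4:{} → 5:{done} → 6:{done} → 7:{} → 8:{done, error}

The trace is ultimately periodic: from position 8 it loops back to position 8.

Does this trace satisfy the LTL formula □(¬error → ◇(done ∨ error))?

¬error → ◇(done ∨ error) holds at every position 0..8, and those are all positions ever visited, so □(¬error → ◇(done ∨ error)) holds.
Positions where ¬error holds: 0, 1, 2, 3, 4, 5, 6, 7.
Check ◇(done ∨ error) at each: 0→ok, 1→ok, 2→ok, 3→ok, 4→ok, 5→ok, 6→ok, 7→ok.

Satisfied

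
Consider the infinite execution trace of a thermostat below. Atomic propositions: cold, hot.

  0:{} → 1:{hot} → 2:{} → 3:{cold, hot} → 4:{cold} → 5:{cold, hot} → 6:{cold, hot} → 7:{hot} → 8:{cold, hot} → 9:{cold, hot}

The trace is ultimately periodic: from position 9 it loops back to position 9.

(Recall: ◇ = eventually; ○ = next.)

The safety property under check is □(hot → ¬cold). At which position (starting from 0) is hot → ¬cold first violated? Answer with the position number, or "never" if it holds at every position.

3

Check hot → ¬cold at each position in order: 0 ✓, 1 ✓, 2 ✓.
At position 3 the labels are {cold, hot}, so hot → ¬cold is false there. This is the first violation.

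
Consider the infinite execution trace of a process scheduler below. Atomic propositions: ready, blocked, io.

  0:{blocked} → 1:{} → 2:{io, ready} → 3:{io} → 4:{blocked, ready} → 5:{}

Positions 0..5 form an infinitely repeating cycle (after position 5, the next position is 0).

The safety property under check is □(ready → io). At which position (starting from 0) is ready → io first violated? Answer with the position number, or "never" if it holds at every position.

4

Check ready → io at each position in order: 0 ✓, 1 ✓, 2 ✓, 3 ✓.
At position 4 the labels are {blocked, ready}, so ready → io is false there. This is the first violation.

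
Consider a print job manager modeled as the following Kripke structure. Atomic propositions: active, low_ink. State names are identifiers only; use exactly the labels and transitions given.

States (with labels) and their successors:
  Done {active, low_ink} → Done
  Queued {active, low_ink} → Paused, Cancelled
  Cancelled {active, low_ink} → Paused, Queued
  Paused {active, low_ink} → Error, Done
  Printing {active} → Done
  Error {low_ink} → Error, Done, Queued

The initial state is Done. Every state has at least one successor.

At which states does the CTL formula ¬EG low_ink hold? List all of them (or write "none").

{Printing}

States satisfying low_ink: {Done, Queued, Cancelled, Paused, Error}.
States satisfying EG low_ink: {Done, Queued, Cancelled, Paused, Error}.
States satisfying ¬EG low_ink: {Printing}.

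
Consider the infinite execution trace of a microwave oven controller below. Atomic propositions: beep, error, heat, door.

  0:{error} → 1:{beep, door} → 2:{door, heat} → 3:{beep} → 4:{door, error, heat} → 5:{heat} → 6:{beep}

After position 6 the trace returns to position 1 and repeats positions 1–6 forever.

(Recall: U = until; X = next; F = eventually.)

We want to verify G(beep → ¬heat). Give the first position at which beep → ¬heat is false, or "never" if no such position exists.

never

beep → ¬heat holds at every position 0..6, and those are all the positions the trace ever visits, so the invariant G(beep → ¬heat) is never violated.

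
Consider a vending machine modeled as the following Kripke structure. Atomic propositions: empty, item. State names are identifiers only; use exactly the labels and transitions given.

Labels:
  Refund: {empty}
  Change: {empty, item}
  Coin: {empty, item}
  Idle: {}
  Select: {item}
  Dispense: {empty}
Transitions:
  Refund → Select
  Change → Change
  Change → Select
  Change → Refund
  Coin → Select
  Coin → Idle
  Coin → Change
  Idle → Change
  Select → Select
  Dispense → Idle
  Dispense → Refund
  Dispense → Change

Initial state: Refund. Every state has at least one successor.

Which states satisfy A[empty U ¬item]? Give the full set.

States satisfying empty: {Refund, Change, Coin, Dispense}.
States satisfying ¬item: {Refund, Idle, Dispense}.
States satisfying A[empty U ¬item]: {Refund, Idle, Dispense}.

{Refund, Idle, Dispense}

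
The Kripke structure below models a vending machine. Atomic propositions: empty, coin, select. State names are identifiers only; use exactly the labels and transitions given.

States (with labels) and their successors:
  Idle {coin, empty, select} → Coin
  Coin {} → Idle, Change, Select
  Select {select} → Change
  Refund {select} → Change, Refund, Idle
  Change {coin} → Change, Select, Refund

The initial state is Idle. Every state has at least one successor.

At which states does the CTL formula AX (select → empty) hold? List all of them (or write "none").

{Idle, Select}

States satisfying select → empty: {Idle, Coin, Change}.
States satisfying AX (select → empty): {Idle, Select}.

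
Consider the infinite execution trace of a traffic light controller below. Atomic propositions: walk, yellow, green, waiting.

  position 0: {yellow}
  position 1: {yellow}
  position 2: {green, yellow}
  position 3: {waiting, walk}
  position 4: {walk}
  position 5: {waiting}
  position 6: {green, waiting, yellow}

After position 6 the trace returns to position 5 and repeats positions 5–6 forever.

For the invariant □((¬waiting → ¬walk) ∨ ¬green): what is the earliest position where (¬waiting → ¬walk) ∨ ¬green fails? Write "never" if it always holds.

never

(¬waiting → ¬walk) ∨ ¬green holds at every position 0..6, and those are all the positions the trace ever visits, so the invariant □((¬waiting → ¬walk) ∨ ¬green) is never violated.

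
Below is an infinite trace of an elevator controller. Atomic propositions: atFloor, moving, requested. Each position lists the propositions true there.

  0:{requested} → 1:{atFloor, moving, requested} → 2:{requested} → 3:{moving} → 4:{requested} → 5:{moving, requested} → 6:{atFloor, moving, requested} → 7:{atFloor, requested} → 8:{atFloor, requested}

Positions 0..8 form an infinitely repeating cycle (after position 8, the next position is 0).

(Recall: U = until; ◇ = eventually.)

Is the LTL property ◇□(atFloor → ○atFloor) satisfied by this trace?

□(atFloor → ○atFloor) is false at every position 0..8, so it never becomes true and ◇□(atFloor → ○atFloor) fails.

No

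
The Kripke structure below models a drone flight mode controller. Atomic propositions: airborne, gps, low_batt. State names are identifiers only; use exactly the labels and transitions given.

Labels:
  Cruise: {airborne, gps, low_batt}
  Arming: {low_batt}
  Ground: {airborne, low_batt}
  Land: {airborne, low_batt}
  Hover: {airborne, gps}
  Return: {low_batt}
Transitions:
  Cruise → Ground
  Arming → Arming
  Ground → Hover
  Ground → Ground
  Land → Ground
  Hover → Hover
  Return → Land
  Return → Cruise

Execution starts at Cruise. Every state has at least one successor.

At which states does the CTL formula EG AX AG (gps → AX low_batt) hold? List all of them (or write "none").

{Arming}

States satisfying AX AG (gps → AX low_batt): {Arming}.
States satisfying EG AX AG (gps → AX low_batt): {Arming}.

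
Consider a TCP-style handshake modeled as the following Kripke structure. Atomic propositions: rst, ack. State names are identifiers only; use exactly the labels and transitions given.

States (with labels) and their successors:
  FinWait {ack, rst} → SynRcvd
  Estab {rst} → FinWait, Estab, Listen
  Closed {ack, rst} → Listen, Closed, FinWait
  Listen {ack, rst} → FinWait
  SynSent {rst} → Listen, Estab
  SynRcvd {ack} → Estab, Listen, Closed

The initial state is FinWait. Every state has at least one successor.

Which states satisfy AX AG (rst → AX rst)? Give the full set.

none

States satisfying AG (rst → AX rst): ∅.
States satisfying AX AG (rst → AX rst): ∅.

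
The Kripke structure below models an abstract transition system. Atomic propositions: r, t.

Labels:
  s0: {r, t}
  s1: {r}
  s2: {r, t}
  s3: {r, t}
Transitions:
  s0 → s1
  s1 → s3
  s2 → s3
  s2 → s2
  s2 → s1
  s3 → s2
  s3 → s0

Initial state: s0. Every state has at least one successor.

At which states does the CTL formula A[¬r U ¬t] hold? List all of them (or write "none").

{s1}

States satisfying ¬r: ∅.
States satisfying ¬t: {s1}.
States satisfying A[¬r U ¬t]: {s1}.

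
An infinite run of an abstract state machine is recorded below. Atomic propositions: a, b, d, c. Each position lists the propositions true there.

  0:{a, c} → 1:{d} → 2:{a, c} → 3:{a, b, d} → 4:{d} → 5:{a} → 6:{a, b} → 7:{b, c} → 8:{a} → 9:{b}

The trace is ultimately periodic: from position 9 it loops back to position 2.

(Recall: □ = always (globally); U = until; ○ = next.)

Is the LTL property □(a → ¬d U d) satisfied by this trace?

a → ¬d U d holds at every position 0..9, and those are all positions ever visited, so □(a → ¬d U d) holds.
Positions where a holds: 0, 2, 3, 5, 6, 8.
Check ¬d U d at each: 0→ok, 2→ok, 3→ok, 5→ok, 6→ok, 8→ok.

Yes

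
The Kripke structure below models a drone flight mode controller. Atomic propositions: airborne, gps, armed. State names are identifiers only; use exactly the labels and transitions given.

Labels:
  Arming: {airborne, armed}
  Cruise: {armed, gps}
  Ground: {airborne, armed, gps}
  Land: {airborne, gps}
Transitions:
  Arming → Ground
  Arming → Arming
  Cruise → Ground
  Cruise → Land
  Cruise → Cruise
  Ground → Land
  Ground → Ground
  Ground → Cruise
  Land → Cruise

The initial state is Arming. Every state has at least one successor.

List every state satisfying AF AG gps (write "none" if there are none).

{Cruise, Ground, Land}

States satisfying AG gps: {Cruise, Ground, Land}.
States satisfying AF AG gps: {Cruise, Ground, Land}.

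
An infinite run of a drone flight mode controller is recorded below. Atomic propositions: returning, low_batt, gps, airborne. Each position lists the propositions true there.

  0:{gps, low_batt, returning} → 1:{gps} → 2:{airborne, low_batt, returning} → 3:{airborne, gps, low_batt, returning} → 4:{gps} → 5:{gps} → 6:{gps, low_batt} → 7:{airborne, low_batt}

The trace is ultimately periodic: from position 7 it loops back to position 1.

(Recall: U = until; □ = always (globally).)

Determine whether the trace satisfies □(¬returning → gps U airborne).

¬returning → gps U airborne holds at every position 0..7, and those are all positions ever visited, so □(¬returning → gps U airborne) holds.
Positions where ¬returning holds: 1, 4, 5, 6, 7.
Check gps U airborne at each: 1→ok, 4→ok, 5→ok, 6→ok, 7→ok.

Yes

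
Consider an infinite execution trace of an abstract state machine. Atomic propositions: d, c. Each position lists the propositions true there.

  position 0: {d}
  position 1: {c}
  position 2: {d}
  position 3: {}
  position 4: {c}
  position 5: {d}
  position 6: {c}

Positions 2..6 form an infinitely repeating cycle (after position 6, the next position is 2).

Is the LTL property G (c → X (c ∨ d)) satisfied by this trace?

Satisfied

c → X (c ∨ d) holds at every position 0..6, and those are all positions ever visited, so G (c → X (c ∨ d)) holds.
Positions where c holds: 1, 4, 6.
Check X (c ∨ d) at each: 1→ok, 4→ok, 6→ok.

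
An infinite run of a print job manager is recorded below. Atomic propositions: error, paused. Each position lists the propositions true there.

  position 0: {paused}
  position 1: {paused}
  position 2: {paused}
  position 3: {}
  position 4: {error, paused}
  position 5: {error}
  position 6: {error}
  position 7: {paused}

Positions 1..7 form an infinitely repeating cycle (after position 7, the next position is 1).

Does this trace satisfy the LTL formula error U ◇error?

Walking from position 0: ◇error first holds at position 0, and error holds at every earlier position along the way, so error U ◇error holds.

Satisfied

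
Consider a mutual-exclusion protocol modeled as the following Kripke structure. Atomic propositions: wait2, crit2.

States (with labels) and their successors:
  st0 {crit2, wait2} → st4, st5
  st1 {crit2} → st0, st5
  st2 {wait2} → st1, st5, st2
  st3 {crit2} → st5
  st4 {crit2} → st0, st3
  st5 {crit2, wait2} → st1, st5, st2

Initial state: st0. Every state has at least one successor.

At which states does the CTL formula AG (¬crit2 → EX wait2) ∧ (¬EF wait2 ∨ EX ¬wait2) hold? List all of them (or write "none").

{st0, st2, st4, st5}

States satisfying ¬crit2 → EX wait2: {st0, st1, st2, st3, st4, st5}.
States satisfying AG (¬crit2 → EX wait2): {st0, st1, st2, st3, st4, st5}.
States satisfying wait2: {st0, st2, st5}.
States satisfying EF wait2: {st0, st1, st2, st3, st4, st5}.
States satisfying ¬EF wait2: ∅.
States satisfying ¬wait2: {st1, st3, st4}.
States satisfying EX ¬wait2: {st0, st2, st4, st5}.
States satisfying ¬EF wait2 ∨ EX ¬wait2: {st0, st2, st4, st5}.
States satisfying AG (¬crit2 → EX wait2) ∧ (¬EF wait2 ∨ EX ¬wait2): {st0, st2, st4, st5}.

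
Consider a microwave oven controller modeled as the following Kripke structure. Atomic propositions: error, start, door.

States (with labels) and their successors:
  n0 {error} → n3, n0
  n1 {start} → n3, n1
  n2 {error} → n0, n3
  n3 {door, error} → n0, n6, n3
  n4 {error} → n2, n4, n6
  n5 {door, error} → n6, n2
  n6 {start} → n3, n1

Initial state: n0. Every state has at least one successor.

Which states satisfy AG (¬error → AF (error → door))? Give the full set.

{n0, n1, n2, n3, n4, n5, n6}

States satisfying ¬error → AF (error → door): {n0, n1, n2, n3, n4, n5, n6}.
States satisfying AG (¬error → AF (error → door)): {n0, n1, n2, n3, n4, n5, n6}.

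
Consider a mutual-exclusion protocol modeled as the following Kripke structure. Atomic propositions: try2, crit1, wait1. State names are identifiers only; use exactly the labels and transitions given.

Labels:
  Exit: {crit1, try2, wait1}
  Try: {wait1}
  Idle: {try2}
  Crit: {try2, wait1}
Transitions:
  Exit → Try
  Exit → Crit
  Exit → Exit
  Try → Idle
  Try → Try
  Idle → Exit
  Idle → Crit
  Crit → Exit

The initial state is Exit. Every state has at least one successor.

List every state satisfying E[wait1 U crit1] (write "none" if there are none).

{Exit, Crit}

States satisfying wait1: {Exit, Try, Crit}.
States satisfying crit1: {Exit}.
States satisfying E[wait1 U crit1]: {Exit, Crit}.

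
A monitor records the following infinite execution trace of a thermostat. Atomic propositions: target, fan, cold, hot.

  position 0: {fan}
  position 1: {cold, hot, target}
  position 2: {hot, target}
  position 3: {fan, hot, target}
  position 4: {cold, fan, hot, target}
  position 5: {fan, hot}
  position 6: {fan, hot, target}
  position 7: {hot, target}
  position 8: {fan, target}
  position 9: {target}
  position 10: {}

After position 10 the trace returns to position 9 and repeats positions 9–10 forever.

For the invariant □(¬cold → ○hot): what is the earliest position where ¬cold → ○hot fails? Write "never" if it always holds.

Check ¬cold → ○hot at each position in order: 0 ✓, 1 ✓, 2 ✓, 3 ✓, 4 ✓, 5 ✓, 6 ✓.
At position 7 the labels are {hot, target} and the next position 8 has {fan, target}, so ¬cold → ○hot is false there. This is the first violation.

7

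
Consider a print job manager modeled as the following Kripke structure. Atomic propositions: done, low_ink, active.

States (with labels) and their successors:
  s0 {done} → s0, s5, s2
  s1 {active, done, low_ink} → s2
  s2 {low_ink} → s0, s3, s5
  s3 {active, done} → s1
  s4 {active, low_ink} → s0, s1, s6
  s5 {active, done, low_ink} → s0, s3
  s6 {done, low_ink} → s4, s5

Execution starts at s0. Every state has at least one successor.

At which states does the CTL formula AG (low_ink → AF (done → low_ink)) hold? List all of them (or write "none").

{s0, s1, s2, s3, s4, s5, s6}

States satisfying low_ink → AF (done → low_ink): {s0, s1, s2, s3, s4, s5, s6}.
States satisfying AG (low_ink → AF (done → low_ink)): {s0, s1, s2, s3, s4, s5, s6}.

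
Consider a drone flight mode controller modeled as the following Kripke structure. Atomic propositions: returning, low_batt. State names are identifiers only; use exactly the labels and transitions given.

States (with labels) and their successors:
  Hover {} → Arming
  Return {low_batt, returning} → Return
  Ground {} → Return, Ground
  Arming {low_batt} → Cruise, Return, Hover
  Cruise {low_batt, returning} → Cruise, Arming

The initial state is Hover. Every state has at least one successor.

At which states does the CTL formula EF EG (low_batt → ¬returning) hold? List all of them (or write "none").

{Hover, Ground, Arming, Cruise}

States satisfying EG (low_batt → ¬returning): {Hover, Ground, Arming}.
States satisfying EF EG (low_batt → ¬returning): {Hover, Ground, Arming, Cruise}.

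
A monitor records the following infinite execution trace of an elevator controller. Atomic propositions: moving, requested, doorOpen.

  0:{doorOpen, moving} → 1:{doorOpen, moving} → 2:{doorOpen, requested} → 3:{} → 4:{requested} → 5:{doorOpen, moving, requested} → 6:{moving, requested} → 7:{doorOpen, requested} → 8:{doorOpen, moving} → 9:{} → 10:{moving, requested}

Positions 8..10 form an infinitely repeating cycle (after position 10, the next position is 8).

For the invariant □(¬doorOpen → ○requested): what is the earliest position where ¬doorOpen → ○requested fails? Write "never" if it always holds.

Check ¬doorOpen → ○requested at each position in order: 0 ✓, 1 ✓, 2 ✓, 3 ✓, 4 ✓, 5 ✓, 6 ✓, 7 ✓, 8 ✓, 9 ✓.
At position 10 the labels are {moving, requested} and the next position 8 has {doorOpen, moving}, so ¬doorOpen → ○requested is false there. This is the first violation.

10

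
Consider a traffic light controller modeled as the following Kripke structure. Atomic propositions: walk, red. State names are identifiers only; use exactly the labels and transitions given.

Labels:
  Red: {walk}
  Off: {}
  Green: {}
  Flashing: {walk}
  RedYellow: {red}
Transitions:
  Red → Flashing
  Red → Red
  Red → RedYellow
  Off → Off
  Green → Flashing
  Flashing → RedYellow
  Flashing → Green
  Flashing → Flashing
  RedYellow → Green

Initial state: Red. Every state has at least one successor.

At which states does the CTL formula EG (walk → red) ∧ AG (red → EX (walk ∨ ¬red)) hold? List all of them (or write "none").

{Off}

States satisfying walk → red: {Off, Green, RedYellow}.
States satisfying EG (walk → red): {Off}.
States satisfying red → EX (walk ∨ ¬red): {Red, Off, Green, Flashing, RedYellow}.
States satisfying AG (red → EX (walk ∨ ¬red)): {Red, Off, Green, Flashing, RedYellow}.
States satisfying EG (walk → red) ∧ AG (red → EX (walk ∨ ¬red)): {Off}.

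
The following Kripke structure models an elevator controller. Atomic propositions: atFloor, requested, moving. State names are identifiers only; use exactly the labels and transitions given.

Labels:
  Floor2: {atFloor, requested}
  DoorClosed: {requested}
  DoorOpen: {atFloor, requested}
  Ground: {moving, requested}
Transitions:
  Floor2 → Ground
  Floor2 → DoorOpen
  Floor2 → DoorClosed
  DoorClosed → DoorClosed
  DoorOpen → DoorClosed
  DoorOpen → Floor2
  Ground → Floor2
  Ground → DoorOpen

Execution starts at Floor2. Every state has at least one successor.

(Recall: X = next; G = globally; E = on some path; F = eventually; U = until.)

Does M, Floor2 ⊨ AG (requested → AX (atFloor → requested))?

Yes

States satisfying requested → AX (atFloor → requested): {Floor2, DoorClosed, DoorOpen, Ground}.
States satisfying AG (requested → AX (atFloor → requested)): {Floor2, DoorClosed, DoorOpen, Ground}.
Every state reachable from Floor2 satisfies requested → AX (atFloor → requested).
Floor2 ∈ Sat(AG (requested → AX (atFloor → requested))).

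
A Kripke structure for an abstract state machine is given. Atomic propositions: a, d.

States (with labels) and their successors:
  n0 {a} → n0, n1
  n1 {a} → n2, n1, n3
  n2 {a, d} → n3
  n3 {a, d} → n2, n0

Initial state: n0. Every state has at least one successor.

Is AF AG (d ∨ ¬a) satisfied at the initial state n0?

Violated

States satisfying AG (d ∨ ¬a): ∅.
States satisfying AF AG (d ∨ ¬a): ∅.
There is a path from n0 along which AG (d ∨ ¬a) never holds.
n0 ∉ Sat(AF AG (d ∨ ¬a)).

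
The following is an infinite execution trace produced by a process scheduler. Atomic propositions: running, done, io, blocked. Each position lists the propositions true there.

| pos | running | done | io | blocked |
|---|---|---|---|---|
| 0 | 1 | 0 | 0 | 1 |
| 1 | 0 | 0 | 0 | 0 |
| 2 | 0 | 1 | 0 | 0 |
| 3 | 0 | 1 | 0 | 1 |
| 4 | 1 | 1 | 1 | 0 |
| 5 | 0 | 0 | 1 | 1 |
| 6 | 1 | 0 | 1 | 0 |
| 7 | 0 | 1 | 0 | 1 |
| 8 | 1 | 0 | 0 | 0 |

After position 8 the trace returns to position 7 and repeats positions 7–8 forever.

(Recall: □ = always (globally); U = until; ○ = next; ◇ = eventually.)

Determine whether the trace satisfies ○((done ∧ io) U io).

Does not hold

The position after 0 is 1; (done ∧ io) U io is false there.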